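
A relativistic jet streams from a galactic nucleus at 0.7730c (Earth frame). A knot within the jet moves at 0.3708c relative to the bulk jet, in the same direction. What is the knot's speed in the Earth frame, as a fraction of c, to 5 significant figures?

u ≈ 0.88899c

Relativistic velocity addition: u = (u' + v)/(1 + u'v/c²)
= (0.3708 + 0.7730)/(1 + 0.3708×0.7730) = 1.1438/1.286628 = 0.88899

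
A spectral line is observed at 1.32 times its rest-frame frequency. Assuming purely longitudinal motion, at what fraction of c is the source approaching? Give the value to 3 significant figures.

β ≈ 0.271

f_obs/f_src = √((1+β)/(1−β)) = 1.32  ⇒  (1+β)/(1−β) = 1.7424
β = |1 − D²|/(1 + D²) = |1 − 1.7424|/(1 + 1.7424) = 0.271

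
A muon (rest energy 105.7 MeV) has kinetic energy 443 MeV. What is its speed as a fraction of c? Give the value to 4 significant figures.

β ≈ 0.9813

γ = 1 + K/(m₀c²) = 1 + 443/105.7 = 5.19111
β = √(1 − 1/γ²) = 0.9813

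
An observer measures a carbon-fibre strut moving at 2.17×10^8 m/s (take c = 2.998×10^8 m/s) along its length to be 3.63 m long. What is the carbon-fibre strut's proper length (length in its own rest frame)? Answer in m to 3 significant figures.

L₀ ≈ 5.26 m

β = v/c = 2.17×10^8 / 2.998×10^8 = 0.72382
γ = 1/√(1 − 0.72382²) = 1.4493
L₀ = γL = 1.4493 × 3.63 = 5.26 m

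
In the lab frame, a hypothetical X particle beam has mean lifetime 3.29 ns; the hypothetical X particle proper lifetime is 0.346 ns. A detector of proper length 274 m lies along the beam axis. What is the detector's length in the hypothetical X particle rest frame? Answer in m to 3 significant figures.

L ≈ 28.8 m

Time dilation ⇒ γ = Δt/τ₀ = 3.29/0.346 = 9.5087
Length contraction: L = L₀/γ = 274/9.5087 = 28.8 m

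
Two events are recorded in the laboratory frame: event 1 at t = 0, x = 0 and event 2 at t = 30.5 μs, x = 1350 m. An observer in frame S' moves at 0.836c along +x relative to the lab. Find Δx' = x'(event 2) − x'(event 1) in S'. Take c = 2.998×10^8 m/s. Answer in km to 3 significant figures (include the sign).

Δx' ≈ -11.5 km

γ = 1/√(1 − 0.836²) = 1.8224
Δx' = γ(Δx − vΔt) = 1.8224 × (1350 m − 0.836×(2.998×10^8 m/s)×30.5×10^-6 s)
= 1.8224 × (-6294.3 m) = -11.5 km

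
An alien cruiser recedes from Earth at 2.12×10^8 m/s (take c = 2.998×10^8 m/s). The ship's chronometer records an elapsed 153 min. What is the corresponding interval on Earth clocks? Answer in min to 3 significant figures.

Δt ≈ 216 min

β = v/c = 2.12×10^8 / 2.998×10^8 = 0.70714
γ = 1/√(1 − 0.70714²) = 1.4143
Time dilation: Δt = γτ₀ = 1.4143 × 153 min = 216 min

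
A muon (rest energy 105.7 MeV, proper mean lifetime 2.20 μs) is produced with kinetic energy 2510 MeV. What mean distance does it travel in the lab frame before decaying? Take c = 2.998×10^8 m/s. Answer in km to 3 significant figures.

d ≈ 16.3 km

γ = 1 + K/(m₀c²) = 1 + 2510/105.7 = 24.746
β = √(1 − 1/γ²) = 0.99918
Dilated lifetime: γτ₀ = 24.746 × 2.20 μs = 54.442 μs
d = βc·γτ₀ = 0.99918 × (2.998×10^8 m/s) × 5.4442×10^-5 s = 16.3 km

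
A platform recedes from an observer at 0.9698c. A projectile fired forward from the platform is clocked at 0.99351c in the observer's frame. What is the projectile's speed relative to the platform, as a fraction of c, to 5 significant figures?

u' ≈ 0.64970c

Inverse velocity addition: u' = (u − v)/(1 − uv/c²)
= (0.99351 − 0.9698)/(1 − 0.99351×0.9698) = 0.023710/0.03649400 = 0.64970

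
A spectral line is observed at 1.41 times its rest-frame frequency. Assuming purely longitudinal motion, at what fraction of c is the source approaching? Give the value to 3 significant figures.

f_obs/f_src = √((1+β)/(1−β)) = 1.41  ⇒  (1+β)/(1−β) = 1.9881
β = |1 − D²|/(1 + D²) = |1 − 1.9881|/(1 + 1.9881) = 0.331

β ≈ 0.331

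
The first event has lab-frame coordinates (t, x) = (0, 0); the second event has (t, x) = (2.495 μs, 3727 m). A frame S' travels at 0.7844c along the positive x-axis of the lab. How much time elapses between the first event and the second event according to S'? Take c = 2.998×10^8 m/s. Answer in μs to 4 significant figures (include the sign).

Δt' ≈ -11.70 μs

γ = 1/√(1 − 0.7844²) = 1.61224
Δt' = γ(Δt − vΔx/c²) = 1.61224 × (2.495 μs − 0.7844×3727 m / (2.998×10^8 m/s))
= 1.61224 × (-7.25636 μs) = -11.70 μs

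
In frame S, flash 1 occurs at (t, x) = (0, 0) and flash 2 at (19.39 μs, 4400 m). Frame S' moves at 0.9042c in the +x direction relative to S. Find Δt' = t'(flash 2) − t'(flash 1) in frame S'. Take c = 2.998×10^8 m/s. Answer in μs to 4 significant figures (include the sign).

Δt' ≈ 14.33 μs

γ = 1/√(1 − 0.9042²) = 2.34132
Δt' = γ(Δt − vΔx/c²) = 2.34132 × (19.39 μs − 0.9042×4400 m / (2.998×10^8 m/s))
= 2.34132 × (6.11955 μs) = 14.33 μs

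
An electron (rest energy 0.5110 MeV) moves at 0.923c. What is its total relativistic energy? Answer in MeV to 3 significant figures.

E ≈ 1.33 MeV

γ = 1/√(1 − 0.923²) = 2.5988
E = γm₀c² = 2.5988 × 0.5110 MeV = 1.33 MeV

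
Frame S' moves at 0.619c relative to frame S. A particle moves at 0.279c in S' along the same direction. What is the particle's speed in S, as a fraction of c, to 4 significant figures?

u ≈ 0.7658c

Relativistic velocity addition: u = (u' + v)/(1 + u'v/c²)
= (0.279 + 0.619)/(1 + 0.279×0.619) = 0.8980/1.17270 = 0.7658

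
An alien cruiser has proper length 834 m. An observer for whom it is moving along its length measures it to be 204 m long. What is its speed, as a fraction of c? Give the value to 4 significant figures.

β ≈ 0.9696

γ = L₀/L = 834/204 = 4.08824
β = √(1 − 1/γ²) = 0.9696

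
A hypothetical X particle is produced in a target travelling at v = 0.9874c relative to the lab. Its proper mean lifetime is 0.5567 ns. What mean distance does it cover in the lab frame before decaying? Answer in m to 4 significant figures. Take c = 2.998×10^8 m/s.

d ≈ 1.041 m

γ = 1/√(1 − 0.9874²) = 6.31935
Dilated lifetime: Δt = γτ₀ = 6.31935 × 0.5567 ns = 3.51798 ns
d = vΔt = 0.9874c × 3.51798 ns = 2.96023×10^8 m/s × 3.51798×10^-9 s = 1.041 m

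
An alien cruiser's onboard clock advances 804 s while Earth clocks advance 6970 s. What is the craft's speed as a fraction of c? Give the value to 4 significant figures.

γ = Δt/τ₀ = 6970/804 = 8.66915
β = √(1 − 1/γ²) = √(1 − 1/8.66915²) = 0.9933

β ≈ 0.9933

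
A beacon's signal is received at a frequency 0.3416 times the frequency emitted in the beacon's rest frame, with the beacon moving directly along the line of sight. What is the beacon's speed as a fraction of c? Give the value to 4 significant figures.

f_obs/f_src = √((1−β)/(1+β)) = 0.3416  ⇒  (1−β)/(1+β) = 0.116691
β = |1 − D²|/(1 + D²) = |1 − 0.116691|/(1 + 0.116691) = 0.7910

β ≈ 0.7910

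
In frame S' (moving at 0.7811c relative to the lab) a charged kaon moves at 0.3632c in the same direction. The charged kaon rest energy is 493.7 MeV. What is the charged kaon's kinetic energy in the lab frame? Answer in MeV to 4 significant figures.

K ≈ 595.7 MeV

u_lab = (0.3632 + 0.7811)/(1 + 0.3632×0.7811) = 0.8914108
γ = 1/√(1 − 0.8914108²) = 2.20655
K = (γ − 1)m₀c² = (2.20655 − 1) × 493.7 = 1.20655 × 493.7 = 595.7 MeV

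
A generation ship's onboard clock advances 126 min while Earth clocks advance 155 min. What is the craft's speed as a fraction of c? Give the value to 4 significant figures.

γ = Δt/τ₀ = 155/126 = 1.23016
β = √(1 − 1/γ²) = √(1 − 1/1.23016²) = 0.5824

β ≈ 0.5824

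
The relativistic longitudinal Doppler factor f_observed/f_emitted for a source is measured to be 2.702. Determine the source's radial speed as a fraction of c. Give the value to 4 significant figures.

f_obs/f_src = √((1+β)/(1−β)) = 2.702  ⇒  (1+β)/(1−β) = 7.30080
β = |1 − D²|/(1 + D²) = |1 − 7.30080|/(1 + 7.30080) = 0.7591

β ≈ 0.7591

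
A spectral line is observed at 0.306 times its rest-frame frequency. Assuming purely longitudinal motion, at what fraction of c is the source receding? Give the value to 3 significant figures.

f_obs/f_src = √((1−β)/(1+β)) = 0.306  ⇒  (1−β)/(1+β) = 0.093636
β = |1 − D²|/(1 + D²) = |1 − 0.093636|/(1 + 0.093636) = 0.829

β ≈ 0.829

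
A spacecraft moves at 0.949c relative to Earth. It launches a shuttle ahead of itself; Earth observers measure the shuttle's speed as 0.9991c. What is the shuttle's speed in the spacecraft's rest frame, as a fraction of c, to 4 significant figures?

u' ≈ 0.9662c

Inverse velocity addition: u' = (u − v)/(1 − uv/c²)
= (0.9991 − 0.949)/(1 − 0.9991×0.949) = 0.05010/0.0518541 = 0.9662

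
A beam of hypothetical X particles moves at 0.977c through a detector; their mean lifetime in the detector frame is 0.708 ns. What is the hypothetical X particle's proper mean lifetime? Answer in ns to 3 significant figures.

γ = 1/√(1 − 0.977²) = 4.6896
Proper time: τ₀ = Δt/γ = 0.708/4.6896 = 0.151 ns

τ₀ ≈ 0.151 ns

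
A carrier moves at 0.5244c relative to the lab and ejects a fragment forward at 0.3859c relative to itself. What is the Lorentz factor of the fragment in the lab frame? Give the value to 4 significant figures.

u_lab = (0.3859 + 0.5244)/(1 + 0.3859×0.5244) = 0.91030/1.202366 = 0.7570906
γ = 1/√(1 − 0.7570906²) = 1.531

γ ≈ 1.531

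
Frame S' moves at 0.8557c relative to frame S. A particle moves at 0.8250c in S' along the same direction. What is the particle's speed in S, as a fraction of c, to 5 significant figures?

Relativistic velocity addition: u = (u' + v)/(1 + u'v/c²)
= (0.8250 + 0.8557)/(1 + 0.8250×0.8557) = 1.6807/1.705952 = 0.98520

u ≈ 0.98520c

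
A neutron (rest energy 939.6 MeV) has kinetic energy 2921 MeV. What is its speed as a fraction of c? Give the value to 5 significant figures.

β ≈ 0.96993

γ = 1 + K/(m₀c²) = 1 + 2921/939.6 = 4.108770
β = √(1 − 1/γ²) = 0.96993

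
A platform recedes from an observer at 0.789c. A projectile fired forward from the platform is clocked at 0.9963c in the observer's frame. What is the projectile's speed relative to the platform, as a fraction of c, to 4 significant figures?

Inverse velocity addition: u' = (u − v)/(1 − uv/c²)
= (0.9963 − 0.789)/(1 − 0.9963×0.789) = 0.2073/0.213919 = 0.9691

u' ≈ 0.9691c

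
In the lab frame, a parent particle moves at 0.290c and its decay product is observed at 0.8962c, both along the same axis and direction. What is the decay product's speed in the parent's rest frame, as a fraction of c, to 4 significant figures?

Inverse velocity addition: u' = (u − v)/(1 − uv/c²)
= (0.8962 − 0.290)/(1 − 0.8962×0.290) = 0.6062/0.740102 = 0.8191

u' ≈ 0.8191c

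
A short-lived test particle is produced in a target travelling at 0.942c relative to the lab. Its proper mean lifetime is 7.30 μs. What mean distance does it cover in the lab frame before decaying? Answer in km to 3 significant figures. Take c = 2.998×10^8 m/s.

γ = 1/√(1 − 0.942²) = 2.9796
Dilated lifetime: Δt = γτ₀ = 2.9796 × 7.30 μs = 21.751 μs
d = vΔt = 0.942c × 21.751 μs = 2.8241×10^8 m/s × 2.1751×10^-5 s = 6.14 km

d ≈ 6.14 km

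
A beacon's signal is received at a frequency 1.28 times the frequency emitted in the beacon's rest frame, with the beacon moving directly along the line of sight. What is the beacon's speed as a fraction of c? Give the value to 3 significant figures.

β ≈ 0.242

f_obs/f_src = √((1+β)/(1−β)) = 1.28  ⇒  (1+β)/(1−β) = 1.6384
β = |1 − D²|/(1 + D²) = |1 − 1.6384|/(1 + 1.6384) = 0.242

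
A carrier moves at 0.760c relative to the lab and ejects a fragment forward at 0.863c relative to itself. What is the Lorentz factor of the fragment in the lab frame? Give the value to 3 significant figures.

u_lab = (0.863 + 0.760)/(1 + 0.863×0.760) = 1.623/1.65588 = 0.980143
γ = 1/√(1 − 0.980143²) = 5.04

γ ≈ 5.04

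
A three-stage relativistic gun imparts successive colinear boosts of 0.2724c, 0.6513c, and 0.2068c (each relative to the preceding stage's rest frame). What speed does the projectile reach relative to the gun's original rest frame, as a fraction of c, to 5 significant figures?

Compose boost 2: (0.6513 + 0.2724)/(1 + 0.6513×0.2724) = 0.92370/1.177414 = 0.7845158
Compose boost 3: (0.2068 + 0.7845158)/(1 + 0.2068×0.7845158) = 0.9913158/1.162238 = 0.85294

u ≈ 0.85294c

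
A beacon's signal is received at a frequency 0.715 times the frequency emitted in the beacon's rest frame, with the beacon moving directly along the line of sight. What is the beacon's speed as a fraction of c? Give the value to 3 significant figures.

f_obs/f_src = √((1−β)/(1+β)) = 0.715  ⇒  (1−β)/(1+β) = 0.51122
β = |1 − D²|/(1 + D²) = |1 − 0.51122|/(1 + 0.51122) = 0.323

β ≈ 0.323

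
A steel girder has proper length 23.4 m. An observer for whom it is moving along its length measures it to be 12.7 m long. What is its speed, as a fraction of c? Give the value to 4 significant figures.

γ = L₀/L = 23.4/12.7 = 1.84252
β = √(1 − 1/γ²) = 0.8399

β ≈ 0.8399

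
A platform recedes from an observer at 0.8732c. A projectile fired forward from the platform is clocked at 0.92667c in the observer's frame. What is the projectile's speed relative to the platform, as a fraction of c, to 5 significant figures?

u' ≈ 0.28019c

Inverse velocity addition: u' = (u − v)/(1 − uv/c²)
= (0.92667 − 0.8732)/(1 − 0.92667×0.8732) = 0.053470/0.1908318 = 0.28019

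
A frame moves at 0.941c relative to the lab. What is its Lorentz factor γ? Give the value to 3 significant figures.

γ = 1/√(1 − β²) = 1/√(1 − 0.941²) = 1/√(0.11452) = 2.96

γ ≈ 2.96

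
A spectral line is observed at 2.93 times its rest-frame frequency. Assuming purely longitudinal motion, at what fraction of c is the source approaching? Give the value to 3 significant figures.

β ≈ 0.791

f_obs/f_src = √((1+β)/(1−β)) = 2.93  ⇒  (1+β)/(1−β) = 8.5849
β = |1 − D²|/(1 + D²) = |1 − 8.5849|/(1 + 8.5849) = 0.791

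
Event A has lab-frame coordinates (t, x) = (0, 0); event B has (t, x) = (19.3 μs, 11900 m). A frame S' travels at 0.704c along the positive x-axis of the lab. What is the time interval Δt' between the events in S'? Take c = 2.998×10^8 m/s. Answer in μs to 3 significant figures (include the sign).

Δt' ≈ -12.2 μs

γ = 1/√(1 − 0.704²) = 1.4081
Δt' = γ(Δt − vΔx/c²) = 1.4081 × (19.3 μs − 0.704×11900 m / (2.998×10^8 m/s))
= 1.4081 × (-8.6440 μs) = -12.2 μs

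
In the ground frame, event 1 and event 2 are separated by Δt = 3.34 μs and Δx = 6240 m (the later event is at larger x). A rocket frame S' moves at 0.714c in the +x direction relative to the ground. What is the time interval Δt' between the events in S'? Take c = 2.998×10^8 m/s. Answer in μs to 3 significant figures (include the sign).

γ = 1/√(1 − 0.714²) = 1.4283
Δt' = γ(Δt − vΔx/c²) = 1.4283 × (3.34 μs − 0.714×6240 m / (2.998×10^8 m/s))
= 1.4283 × (-11.521 μs) = -16.5 μs

Δt' ≈ -16.5 μs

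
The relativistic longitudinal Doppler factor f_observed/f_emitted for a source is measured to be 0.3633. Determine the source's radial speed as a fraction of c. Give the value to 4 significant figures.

f_obs/f_src = √((1−β)/(1+β)) = 0.3633  ⇒  (1−β)/(1+β) = 0.131987
β = |1 − D²|/(1 + D²) = |1 − 0.131987|/(1 + 0.131987) = 0.7668

β ≈ 0.7668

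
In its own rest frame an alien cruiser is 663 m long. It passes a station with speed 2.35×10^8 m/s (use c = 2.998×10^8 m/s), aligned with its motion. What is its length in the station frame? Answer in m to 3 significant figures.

β = v/c = 2.35×10^8 / 2.998×10^8 = 0.78386
γ = 1/√(1 − 0.78386²) = 1.6105
Length contraction: L = L₀/γ = 663/1.6105 = 412 m

L ≈ 412 m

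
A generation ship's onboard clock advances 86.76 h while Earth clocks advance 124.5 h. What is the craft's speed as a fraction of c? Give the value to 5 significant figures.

γ = Δt/τ₀ = 124.5/86.76 = 1.434993
β = √(1 − 1/γ²) = √(1 − 1/1.434993²) = 0.71720

β ≈ 0.71720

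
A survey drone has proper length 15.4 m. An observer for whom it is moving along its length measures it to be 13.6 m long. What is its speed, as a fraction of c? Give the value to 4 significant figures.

γ = L₀/L = 15.4/13.6 = 1.13235
β = √(1 − 1/γ²) = 0.4692

β ≈ 0.4692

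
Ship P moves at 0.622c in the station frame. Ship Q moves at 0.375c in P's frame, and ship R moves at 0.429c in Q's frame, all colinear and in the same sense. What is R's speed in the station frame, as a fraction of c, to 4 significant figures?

Compose boost 2: (0.375 + 0.622)/(1 + 0.375×0.622) = 0.9970/1.23325 = 0.808433
Compose boost 3: (0.429 + 0.808433)/(1 + 0.429×0.808433) = 1.23743/1.34682 = 0.9188

u ≈ 0.9188c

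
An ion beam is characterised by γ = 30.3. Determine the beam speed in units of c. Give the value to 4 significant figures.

β ≈ 0.9995

β = √(1 − 1/γ²) = √(1 − 1/30.3²) = √(0.998911) = 0.9995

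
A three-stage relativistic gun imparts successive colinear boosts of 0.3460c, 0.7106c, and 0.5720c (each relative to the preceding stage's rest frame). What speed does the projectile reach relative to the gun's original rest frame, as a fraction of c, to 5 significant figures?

Compose boost 2: (0.7106 + 0.3460)/(1 + 0.7106×0.3460) = 1.0566/1.245868 = 0.8480837
Compose boost 3: (0.5720 + 0.8480837)/(1 + 0.5720×0.8480837) = 1.420084/1.485104 = 0.95622

u ≈ 0.95622c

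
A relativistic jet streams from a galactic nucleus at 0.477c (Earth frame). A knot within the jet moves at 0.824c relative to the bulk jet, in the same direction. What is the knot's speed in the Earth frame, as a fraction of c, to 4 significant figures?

u ≈ 0.9339c

Relativistic velocity addition: u = (u' + v)/(1 + u'v/c²)
= (0.824 + 0.477)/(1 + 0.824×0.477) = 1.301/1.39305 = 0.9339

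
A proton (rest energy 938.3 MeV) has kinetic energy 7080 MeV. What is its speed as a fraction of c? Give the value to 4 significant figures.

γ = 1 + K/(m₀c²) = 1 + 7080/938.3 = 8.54556
β = √(1 − 1/γ²) = 0.9931

β ≈ 0.9931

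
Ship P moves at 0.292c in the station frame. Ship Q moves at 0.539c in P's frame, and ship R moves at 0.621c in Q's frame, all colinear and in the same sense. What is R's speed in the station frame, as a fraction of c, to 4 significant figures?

u ≈ 0.9261c

Compose boost 2: (0.539 + 0.292)/(1 + 0.539×0.292) = 0.8310/1.15739 = 0.717996
Compose boost 3: (0.621 + 0.717996)/(1 + 0.621×0.717996) = 1.33900/1.44588 = 0.9261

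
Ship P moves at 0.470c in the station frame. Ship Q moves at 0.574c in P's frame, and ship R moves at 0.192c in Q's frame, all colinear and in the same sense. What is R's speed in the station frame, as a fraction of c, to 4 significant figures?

Compose boost 2: (0.574 + 0.470)/(1 + 0.574×0.470) = 1.044/1.26978 = 0.822190
Compose boost 3: (0.192 + 0.822190)/(1 + 0.192×0.822190) = 1.01419/1.15786 = 0.8759

u ≈ 0.8759c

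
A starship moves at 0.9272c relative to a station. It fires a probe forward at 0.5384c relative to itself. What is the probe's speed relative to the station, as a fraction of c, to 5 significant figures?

u ≈ 0.97759c

Relativistic velocity addition: u = (u' + v)/(1 + u'v/c²)
= (0.5384 + 0.9272)/(1 + 0.5384×0.9272) = 1.4656/1.499204 = 0.97759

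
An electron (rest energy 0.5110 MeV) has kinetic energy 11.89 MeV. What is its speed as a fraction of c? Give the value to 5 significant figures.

γ = 1 + K/(m₀c²) = 1 + 11.89/0.5110 = 24.26810
β = √(1 − 1/γ²) = 0.99915

β ≈ 0.99915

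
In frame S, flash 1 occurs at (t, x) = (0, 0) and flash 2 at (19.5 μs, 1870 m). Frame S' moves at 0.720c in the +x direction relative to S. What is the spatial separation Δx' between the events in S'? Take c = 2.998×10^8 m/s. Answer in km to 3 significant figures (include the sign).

γ = 1/√(1 − 0.720²) = 1.4410
Δx' = γ(Δx − vΔt) = 1.4410 × (1870 m − 0.720×(2.998×10^8 m/s)×19.5×10^-6 s)
= 1.4410 × (-2339.2 m) = -3.37 km

Δx' ≈ -3.37 km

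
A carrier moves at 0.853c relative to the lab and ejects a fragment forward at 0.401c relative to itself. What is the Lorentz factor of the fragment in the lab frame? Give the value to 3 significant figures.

u_lab = (0.401 + 0.853)/(1 + 0.401×0.853) = 1.254/1.34205 = 0.934389
γ = 1/√(1 − 0.934389²) = 2.81

γ ≈ 2.81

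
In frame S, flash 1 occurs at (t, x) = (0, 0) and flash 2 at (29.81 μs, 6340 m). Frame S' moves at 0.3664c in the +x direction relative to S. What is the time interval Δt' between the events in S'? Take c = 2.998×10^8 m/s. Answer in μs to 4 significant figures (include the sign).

Δt' ≈ 23.71 μs

γ = 1/√(1 − 0.3664²) = 1.07474
Δt' = γ(Δt − vΔx/c²) = 1.07474 × (29.81 μs − 0.3664×6340 m / (2.998×10^8 m/s))
= 1.07474 × (22.0616 μs) = 23.71 μs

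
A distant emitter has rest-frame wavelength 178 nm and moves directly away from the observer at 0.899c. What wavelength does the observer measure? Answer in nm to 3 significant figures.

λ_obs ≈ 772 nm

Relativistic Doppler: λ_obs = λ_src √((1+β)/(1−β))
= 178 × √(1.8990/0.10100) = 178 × 4.3361 = 772 nm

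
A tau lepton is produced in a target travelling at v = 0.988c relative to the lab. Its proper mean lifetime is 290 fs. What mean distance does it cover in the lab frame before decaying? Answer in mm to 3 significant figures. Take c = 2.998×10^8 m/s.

γ = 1/√(1 − 0.988²) = 6.4744
Dilated lifetime: Δt = γτ₀ = 6.4744 × 290 fs = 1877.6 fs
d = vΔt = 0.988c × 1877.6 fs = 2.9620×10^8 m/s × 1.8776×10^-12 s = 0.556 mm

d ≈ 0.556 mm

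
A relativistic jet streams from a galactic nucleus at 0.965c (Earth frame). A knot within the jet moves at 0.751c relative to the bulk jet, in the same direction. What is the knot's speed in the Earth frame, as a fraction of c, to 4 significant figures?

u ≈ 0.9949c

Relativistic velocity addition: u = (u' + v)/(1 + u'v/c²)
= (0.751 + 0.965)/(1 + 0.751×0.965) = 1.716/1.72471 = 0.9949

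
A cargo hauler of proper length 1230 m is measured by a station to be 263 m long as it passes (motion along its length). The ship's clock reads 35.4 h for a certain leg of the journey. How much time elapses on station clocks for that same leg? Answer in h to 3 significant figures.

Length contraction ⇒ γ = L₀/L = 1230/263 = 4.6768
Time dilation: Δt = γτ₀ = 4.6768 × 35.4 h = 166 h

Δt ≈ 166 h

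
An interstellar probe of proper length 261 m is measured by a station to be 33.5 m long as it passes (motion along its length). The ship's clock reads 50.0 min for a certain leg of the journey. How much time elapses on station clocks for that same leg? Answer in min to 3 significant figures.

Δt ≈ 390 min

Length contraction ⇒ γ = L₀/L = 261/33.5 = 7.7910
Time dilation: Δt = γτ₀ = 7.7910 × 50.0 min = 390 min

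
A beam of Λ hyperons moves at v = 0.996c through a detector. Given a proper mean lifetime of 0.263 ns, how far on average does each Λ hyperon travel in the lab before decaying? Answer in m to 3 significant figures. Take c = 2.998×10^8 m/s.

γ = 1/√(1 − 0.996²) = 11.192
Dilated lifetime: Δt = γτ₀ = 11.192 × 0.263 ns = 2.9434 ns
d = vΔt = 0.996c × 2.9434 ns = 2.9860×10^8 m/s × 2.9434×10^-9 s = 0.879 m

d ≈ 0.879 m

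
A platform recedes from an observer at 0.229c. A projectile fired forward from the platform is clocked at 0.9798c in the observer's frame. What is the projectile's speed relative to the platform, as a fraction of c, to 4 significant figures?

u' ≈ 0.9680c

Inverse velocity addition: u' = (u − v)/(1 − uv/c²)
= (0.9798 − 0.229)/(1 − 0.9798×0.229) = 0.7508/0.775626 = 0.9680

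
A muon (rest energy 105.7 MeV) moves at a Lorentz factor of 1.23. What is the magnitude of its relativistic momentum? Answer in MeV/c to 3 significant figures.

β = √(1 − 1/γ²) = √(1 − 1/1.23²) = 0.58225
p = γβm₀c = 1.23 × 0.58225 × 105.7 MeV/c = 75.7 MeV/c

p ≈ 75.7 MeV/c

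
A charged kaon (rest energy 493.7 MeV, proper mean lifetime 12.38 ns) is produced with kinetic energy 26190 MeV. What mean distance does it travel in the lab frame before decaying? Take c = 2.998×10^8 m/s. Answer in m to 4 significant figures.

γ = 1 + K/(m₀c²) = 1 + 26190/493.7 = 54.0484
β = √(1 − 1/γ²) = 0.999829
Dilated lifetime: γτ₀ = 54.0484 × 12.38 ns = 669.119 ns
d = βc·γτ₀ = 0.999829 × (2.998×10^8 m/s) × 6.69119×10^-7 s = 200.6 m

d ≈ 200.6 m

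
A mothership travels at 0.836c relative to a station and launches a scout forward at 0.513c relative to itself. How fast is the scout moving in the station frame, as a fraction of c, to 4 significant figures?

u ≈ 0.9441c

Compose boost 2: (0.513 + 0.836)/(1 + 0.513×0.836) = 1.349/1.42887 = 0.9441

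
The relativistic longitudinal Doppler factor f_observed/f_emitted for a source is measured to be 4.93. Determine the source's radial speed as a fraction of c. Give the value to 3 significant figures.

f_obs/f_src = √((1+β)/(1−β)) = 4.93  ⇒  (1+β)/(1−β) = 24.305
β = |1 − D²|/(1 + D²) = |1 − 24.305|/(1 + 24.305) = 0.921

β ≈ 0.921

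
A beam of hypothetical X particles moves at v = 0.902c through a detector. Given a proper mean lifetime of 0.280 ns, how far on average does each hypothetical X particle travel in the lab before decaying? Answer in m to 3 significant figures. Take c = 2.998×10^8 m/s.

γ = 1/√(1 − 0.902²) = 2.3162
Dilated lifetime: Δt = γτ₀ = 2.3162 × 0.280 ns = 0.64854 ns
d = vΔt = 0.902c × 0.64854 ns = 2.7042×10^8 m/s × 6.4854×10^-10 s = 0.175 m

d ≈ 0.175 m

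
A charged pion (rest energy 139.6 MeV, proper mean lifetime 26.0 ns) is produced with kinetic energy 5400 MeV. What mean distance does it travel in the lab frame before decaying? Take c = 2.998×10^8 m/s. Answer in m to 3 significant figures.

d ≈ 309 m

γ = 1 + K/(m₀c²) = 1 + 5400/139.6 = 39.682
β = √(1 − 1/γ²) = 0.99968
Dilated lifetime: γτ₀ = 39.682 × 26.0 ns = 1031.7 ns
d = βc·γτ₀ = 0.99968 × (2.998×10^8 m/s) × 1.0317×10^-6 s = 309 m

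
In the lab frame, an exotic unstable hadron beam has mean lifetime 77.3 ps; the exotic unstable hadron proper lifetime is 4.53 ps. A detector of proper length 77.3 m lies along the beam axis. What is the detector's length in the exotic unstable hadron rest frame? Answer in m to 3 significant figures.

L ≈ 4.53 m

Time dilation ⇒ γ = Δt/τ₀ = 77.3/4.53 = 17.064
Length contraction: L = L₀/γ = 77.3/17.064 = 4.53 m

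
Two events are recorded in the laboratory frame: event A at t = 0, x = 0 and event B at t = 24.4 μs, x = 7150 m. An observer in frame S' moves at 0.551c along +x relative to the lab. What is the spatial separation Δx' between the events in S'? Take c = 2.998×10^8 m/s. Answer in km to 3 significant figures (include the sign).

Δx' ≈ 3.74 km

γ = 1/√(1 − 0.551²) = 1.1983
Δx' = γ(Δx − vΔt) = 1.1983 × (7150 m − 0.551×(2.998×10^8 m/s)×24.4×10^-6 s)
= 1.1983 × (3119.4 m) = 3.74 km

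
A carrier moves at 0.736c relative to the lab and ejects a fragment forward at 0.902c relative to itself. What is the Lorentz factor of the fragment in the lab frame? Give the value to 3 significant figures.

γ ≈ 5.69

u_lab = (0.902 + 0.736)/(1 + 0.902×0.736) = 1.638/1.66387 = 0.984451
γ = 1/√(1 − 0.984451²) = 5.69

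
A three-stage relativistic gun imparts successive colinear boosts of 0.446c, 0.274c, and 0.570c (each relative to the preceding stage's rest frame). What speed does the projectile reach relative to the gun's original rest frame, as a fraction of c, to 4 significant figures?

u ≈ 0.8872c

Compose boost 2: (0.274 + 0.446)/(1 + 0.274×0.446) = 0.7200/1.12220 = 0.641595
Compose boost 3: (0.570 + 0.641595)/(1 + 0.570×0.641595) = 1.21159/1.36571 = 0.8872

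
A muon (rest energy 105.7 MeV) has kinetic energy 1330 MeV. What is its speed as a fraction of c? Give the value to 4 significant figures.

β ≈ 0.9973

γ = 1 + K/(m₀c²) = 1 + 1330/105.7 = 13.5828
β = √(1 − 1/γ²) = 0.9973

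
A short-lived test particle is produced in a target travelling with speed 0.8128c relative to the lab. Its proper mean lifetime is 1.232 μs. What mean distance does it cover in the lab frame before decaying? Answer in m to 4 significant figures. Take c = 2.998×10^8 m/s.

d ≈ 515.3 m

γ = 1/√(1 − 0.8128²) = 1.71661
Dilated lifetime: Δt = γτ₀ = 1.71661 × 1.232 μs = 2.11487 μs
d = vΔt = 0.8128c × 2.11487 μs = 2.43677×10^8 m/s × 2.11487×10^-6 s = 515.3 m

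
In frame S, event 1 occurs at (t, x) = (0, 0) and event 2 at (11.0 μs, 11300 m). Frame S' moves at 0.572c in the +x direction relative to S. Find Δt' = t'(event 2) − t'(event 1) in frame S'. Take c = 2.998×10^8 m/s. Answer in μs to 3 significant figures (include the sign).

Δt' ≈ -12.9 μs

γ = 1/√(1 − 0.572²) = 1.2191
Δt' = γ(Δt − vΔx/c²) = 1.2191 × (11.0 μs − 0.572×11300 m / (2.998×10^8 m/s))
= 1.2191 × (-10.560 μs) = -12.9 μs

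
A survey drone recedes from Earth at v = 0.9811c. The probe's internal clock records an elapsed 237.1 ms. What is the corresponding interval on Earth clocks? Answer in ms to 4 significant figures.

γ = 1/√(1 − 0.9811²) = 5.16792
Time dilation: Δt = γτ₀ = 5.16792 × 237.1 ms = 1225 ms

Δt ≈ 1225 ms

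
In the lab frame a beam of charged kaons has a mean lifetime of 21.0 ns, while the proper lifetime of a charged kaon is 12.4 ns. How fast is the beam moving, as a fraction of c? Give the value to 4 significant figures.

γ = Δt/τ₀ = 21.0/12.4 = 1.69355
β = √(1 − 1/γ²) = √(1 − 1/1.69355²) = 0.8071

β ≈ 0.8071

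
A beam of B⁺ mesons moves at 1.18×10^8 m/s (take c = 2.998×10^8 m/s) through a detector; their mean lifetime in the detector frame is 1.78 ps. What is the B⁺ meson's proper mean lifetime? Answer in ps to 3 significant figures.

β = v/c = 1.18×10^8 / 2.998×10^8 = 0.39360
γ = 1/√(1 − 0.39360²) = 1.0878
Proper time: τ₀ = Δt/γ = 1.78/1.0878 = 1.64 ps

τ₀ ≈ 1.64 ps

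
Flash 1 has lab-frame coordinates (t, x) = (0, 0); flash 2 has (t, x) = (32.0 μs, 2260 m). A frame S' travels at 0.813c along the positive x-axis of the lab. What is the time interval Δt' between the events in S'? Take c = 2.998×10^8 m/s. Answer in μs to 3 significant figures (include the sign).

γ = 1/√(1 − 0.813²) = 1.7174
Δt' = γ(Δt − vΔx/c²) = 1.7174 × (32.0 μs − 0.813×2260 m / (2.998×10^8 m/s))
= 1.7174 × (25.871 μs) = 44.4 μs

Δt' ≈ 44.4 μs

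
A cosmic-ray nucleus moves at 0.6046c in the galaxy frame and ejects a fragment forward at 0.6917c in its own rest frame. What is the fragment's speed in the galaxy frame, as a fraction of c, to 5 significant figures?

Compose boost 2: (0.6917 + 0.6046)/(1 + 0.6917×0.6046) = 1.2963/1.418202 = 0.91404

u ≈ 0.91404c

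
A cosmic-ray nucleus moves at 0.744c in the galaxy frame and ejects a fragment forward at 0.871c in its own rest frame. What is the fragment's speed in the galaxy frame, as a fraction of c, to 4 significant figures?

Compose boost 2: (0.871 + 0.744)/(1 + 0.871×0.744) = 1.615/1.64802 = 0.9800

u ≈ 0.9800c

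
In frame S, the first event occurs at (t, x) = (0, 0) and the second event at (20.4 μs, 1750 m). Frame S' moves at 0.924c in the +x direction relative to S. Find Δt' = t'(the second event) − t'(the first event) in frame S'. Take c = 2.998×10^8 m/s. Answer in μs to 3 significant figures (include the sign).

γ = 1/√(1 − 0.924²) = 2.6151
Δt' = γ(Δt − vΔx/c²) = 2.6151 × (20.4 μs − 0.924×1750 m / (2.998×10^8 m/s))
= 2.6151 × (15.006 μs) = 39.2 μs

Δt' ≈ 39.2 μs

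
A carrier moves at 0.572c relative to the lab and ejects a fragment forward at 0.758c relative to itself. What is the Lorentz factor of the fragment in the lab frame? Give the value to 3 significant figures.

u_lab = (0.758 + 0.572)/(1 + 0.758×0.572) = 1.330/1.43358 = 0.927750
γ = 1/√(1 − 0.927750²) = 2.68

γ ≈ 2.68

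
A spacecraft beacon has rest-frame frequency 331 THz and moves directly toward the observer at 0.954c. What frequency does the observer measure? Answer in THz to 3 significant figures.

f_obs ≈ 2160 THz

Relativistic Doppler: f_obs = f_src √((1+β)/(1−β))
= 331 × √(1.9540/0.046000) = 331 × 6.5175 = 2160 THz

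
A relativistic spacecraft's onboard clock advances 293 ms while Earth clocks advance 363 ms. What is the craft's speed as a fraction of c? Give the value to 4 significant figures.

β ≈ 0.5903

γ = Δt/τ₀ = 363/293 = 1.23891
β = √(1 − 1/γ²) = √(1 − 1/1.23891²) = 0.5903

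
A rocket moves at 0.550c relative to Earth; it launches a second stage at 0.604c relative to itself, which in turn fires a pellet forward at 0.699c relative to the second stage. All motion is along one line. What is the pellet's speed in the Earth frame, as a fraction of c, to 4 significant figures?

u ≈ 0.9749c

Compose boost 2: (0.604 + 0.550)/(1 + 0.604×0.550) = 1.154/1.33220 = 0.866236
Compose boost 3: (0.699 + 0.866236)/(1 + 0.699×0.866236) = 1.56524/1.60550 = 0.9749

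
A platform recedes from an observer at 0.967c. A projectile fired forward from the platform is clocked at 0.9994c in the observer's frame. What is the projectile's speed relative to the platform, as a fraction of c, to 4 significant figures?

Inverse velocity addition: u' = (u − v)/(1 − uv/c²)
= (0.9994 − 0.967)/(1 − 0.9994×0.967) = 0.03240/0.0335802 = 0.9649

u' ≈ 0.9649c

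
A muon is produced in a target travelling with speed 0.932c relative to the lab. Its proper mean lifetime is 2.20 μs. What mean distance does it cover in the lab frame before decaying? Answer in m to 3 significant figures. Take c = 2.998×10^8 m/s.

γ = 1/√(1 − 0.932²) = 2.7589
Dilated lifetime: Δt = γτ₀ = 2.7589 × 2.20 μs = 6.0697 μs
d = vΔt = 0.932c × 6.0697 μs = 2.7941×10^8 m/s × 6.0697×10^-6 s = 1700 m

d ≈ 1700 m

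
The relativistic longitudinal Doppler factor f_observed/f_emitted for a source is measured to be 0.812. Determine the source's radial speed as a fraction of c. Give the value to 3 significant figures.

f_obs/f_src = √((1−β)/(1+β)) = 0.812  ⇒  (1−β)/(1+β) = 0.65934
β = |1 − D²|/(1 + D²) = |1 − 0.65934|/(1 + 0.65934) = 0.205

β ≈ 0.205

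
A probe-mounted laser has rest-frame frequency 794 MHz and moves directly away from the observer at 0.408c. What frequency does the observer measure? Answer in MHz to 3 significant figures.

Relativistic Doppler: f_obs = f_src √((1−β)/(1+β))
= 794 × √(0.59200/1.4080) = 794 × 0.64842 = 515 MHz

f_obs ≈ 515 MHz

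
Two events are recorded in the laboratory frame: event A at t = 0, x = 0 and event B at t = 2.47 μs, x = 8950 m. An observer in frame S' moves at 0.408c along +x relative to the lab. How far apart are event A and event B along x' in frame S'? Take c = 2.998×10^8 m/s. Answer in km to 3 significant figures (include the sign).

Δx' ≈ 9.47 km

γ = 1/√(1 − 0.408²) = 1.0953
Δx' = γ(Δx − vΔt) = 1.0953 × (8950 m − 0.408×(2.998×10^8 m/s)×2.47×10^-6 s)
= 1.0953 × (8647.9 m) = 9.47 km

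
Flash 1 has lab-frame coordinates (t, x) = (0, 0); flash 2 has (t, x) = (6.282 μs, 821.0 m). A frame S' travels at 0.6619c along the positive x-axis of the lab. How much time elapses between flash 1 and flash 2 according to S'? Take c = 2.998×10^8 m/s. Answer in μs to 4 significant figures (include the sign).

γ = 1/√(1 − 0.6619²) = 1.33406
Δt' = γ(Δt − vΔx/c²) = 1.33406 × (6.282 μs − 0.6619×821.0 m / (2.998×10^8 m/s))
= 1.33406 × (4.46939 μs) = 5.962 μs

Δt' ≈ 5.962 μs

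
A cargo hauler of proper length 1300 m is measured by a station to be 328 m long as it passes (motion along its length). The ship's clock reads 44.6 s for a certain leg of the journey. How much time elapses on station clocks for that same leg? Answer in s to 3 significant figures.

Δt ≈ 177 s

Length contraction ⇒ γ = L₀/L = 1300/328 = 3.9634
Time dilation: Δt = γτ₀ = 3.9634 × 44.6 s = 177 s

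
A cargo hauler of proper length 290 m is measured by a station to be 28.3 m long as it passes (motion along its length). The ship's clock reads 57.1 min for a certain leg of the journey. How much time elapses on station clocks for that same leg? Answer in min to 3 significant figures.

Δt ≈ 585 min

Length contraction ⇒ γ = L₀/L = 290/28.3 = 10.247
Time dilation: Δt = γτ₀ = 10.247 × 57.1 min = 585 min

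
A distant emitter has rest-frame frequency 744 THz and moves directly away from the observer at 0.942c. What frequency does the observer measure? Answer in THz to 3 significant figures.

Relativistic Doppler: f_obs = f_src √((1−β)/(1+β))
= 744 × √(0.058000/1.9420) = 744 × 0.17282 = 129 THz

f_obs ≈ 129 THz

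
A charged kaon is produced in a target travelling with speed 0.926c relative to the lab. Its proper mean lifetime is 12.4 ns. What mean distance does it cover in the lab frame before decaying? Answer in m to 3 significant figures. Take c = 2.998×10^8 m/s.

d ≈ 9.12 m

γ = 1/√(1 − 0.926²) = 2.6488
Dilated lifetime: Δt = γτ₀ = 2.6488 × 12.4 ns = 32.846 ns
d = vΔt = 0.926c × 32.846 ns = 2.7761×10^8 m/s × 3.2846×10^-8 s = 9.12 m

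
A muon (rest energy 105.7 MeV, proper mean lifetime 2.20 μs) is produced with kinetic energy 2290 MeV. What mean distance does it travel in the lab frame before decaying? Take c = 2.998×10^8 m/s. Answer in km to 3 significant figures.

γ = 1 + K/(m₀c²) = 1 + 2290/105.7 = 22.665
β = √(1 − 1/γ²) = 0.99903
Dilated lifetime: γτ₀ = 22.665 × 2.20 μs = 49.863 μs
d = βc·γτ₀ = 0.99903 × (2.998×10^8 m/s) × 4.9863×10^-5 s = 14.9 km

d ≈ 14.9 km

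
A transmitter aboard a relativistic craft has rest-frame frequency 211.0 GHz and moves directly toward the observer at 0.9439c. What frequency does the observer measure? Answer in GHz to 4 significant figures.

Relativistic Doppler: f_obs = f_src √((1+β)/(1−β))
= 211.0 × √(1.94390/0.0561000) = 211.0 × 5.88648 = 1242 GHz

f_obs ≈ 1242 GHz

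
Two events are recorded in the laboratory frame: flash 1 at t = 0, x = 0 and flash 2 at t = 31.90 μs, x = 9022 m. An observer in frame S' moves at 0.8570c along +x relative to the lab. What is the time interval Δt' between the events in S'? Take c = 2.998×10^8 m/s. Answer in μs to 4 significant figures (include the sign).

Δt' ≈ 11.86 μs

γ = 1/√(1 − 0.8570²) = 1.94056
Δt' = γ(Δt − vΔx/c²) = 1.94056 × (31.90 μs − 0.8570×9022 m / (2.998×10^8 m/s))
= 1.94056 × (6.10996 μs) = 11.86 μs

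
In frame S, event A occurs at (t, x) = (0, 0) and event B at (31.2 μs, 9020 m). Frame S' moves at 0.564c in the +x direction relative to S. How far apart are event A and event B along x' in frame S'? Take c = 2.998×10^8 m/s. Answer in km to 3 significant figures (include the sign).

Δx' ≈ 4.53 km

γ = 1/√(1 − 0.564²) = 1.2110
Δx' = γ(Δx − vΔt) = 1.2110 × (9020 m − 0.564×(2.998×10^8 m/s)×31.2×10^-6 s)
= 1.2110 × (3744.5 m) = 4.53 km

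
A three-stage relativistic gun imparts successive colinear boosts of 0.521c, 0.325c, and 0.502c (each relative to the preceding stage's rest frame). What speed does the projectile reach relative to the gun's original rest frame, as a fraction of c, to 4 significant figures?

u ≈ 0.8990c

Compose boost 2: (0.325 + 0.521)/(1 + 0.325×0.521) = 0.8460/1.16932 = 0.723494
Compose boost 3: (0.502 + 0.723494)/(1 + 0.502×0.723494) = 1.22549/1.36319 = 0.8990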